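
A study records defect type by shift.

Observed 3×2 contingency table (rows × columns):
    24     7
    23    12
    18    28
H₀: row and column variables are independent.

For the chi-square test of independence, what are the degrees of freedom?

df = (r−1)(c−1) = (3−1)·(2−1) = 2

degrees of freedom = 2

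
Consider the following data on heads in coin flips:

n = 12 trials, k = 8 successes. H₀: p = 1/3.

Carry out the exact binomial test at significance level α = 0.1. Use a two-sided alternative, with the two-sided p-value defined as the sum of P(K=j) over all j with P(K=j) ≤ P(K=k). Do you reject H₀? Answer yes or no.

Exact binomial: n=12, k=8, p₀=1/3=0.3333
P(X=j) = C(n,j)·p₀^j·(1−p₀)^(n−j); p = Σ P(X=j) over j with P(X=j) ≤ P(X=8)
p-value (two-sided) = 0.02647
At α=0.1: p < α → reject H₀

reject H₀: yes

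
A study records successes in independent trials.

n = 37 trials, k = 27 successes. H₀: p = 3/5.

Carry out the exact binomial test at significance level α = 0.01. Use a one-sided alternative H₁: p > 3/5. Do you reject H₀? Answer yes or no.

reject H₀: no

Exact binomial: n=37, k=27, p₀=3/5=0.6000
P(X≥27) from Σ C(n,i)·p₀^i·(1−p₀)^(n−i)
p-value (one-sided, H₁ greater) = 0.07218
At α=0.01: p ≥ α → fail to reject H₀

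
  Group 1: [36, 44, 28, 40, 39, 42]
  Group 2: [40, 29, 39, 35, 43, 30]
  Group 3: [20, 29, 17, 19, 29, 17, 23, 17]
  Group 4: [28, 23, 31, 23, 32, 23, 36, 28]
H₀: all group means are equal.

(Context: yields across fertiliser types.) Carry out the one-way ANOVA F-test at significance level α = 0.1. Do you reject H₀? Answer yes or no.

Group means [38.17, 36.00, 21.38, 28.00], grand mean 30.000
SSB = Σnᵢ(x̄ᵢ−x̄)² = 1243.292; SSW = ΣΣ(x−x̄ᵢ)² = 668.708
MSB = 1243.292/3 = 414.4306; MSW = 668.708/24 = 27.8628
F = MSB/MSW = 14.8739
df = (3, 24)
p-value (upper-tail) = 0.00001
At α=0.1: p < α → reject H₀

reject H₀: yes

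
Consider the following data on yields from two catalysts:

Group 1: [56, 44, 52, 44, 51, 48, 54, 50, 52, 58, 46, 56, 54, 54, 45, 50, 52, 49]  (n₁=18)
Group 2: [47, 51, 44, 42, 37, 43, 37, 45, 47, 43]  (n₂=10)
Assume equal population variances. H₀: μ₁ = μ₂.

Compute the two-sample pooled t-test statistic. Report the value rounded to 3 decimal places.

x̄₁=50.833, s₁=4.218, n₁=18
x̄₂=43.600, s₂=4.351, n₂=10
s_p² = [17·4.218² + 9·4.351²]/26 = 18.1885
SE = √(s_p²·(1/18+1/10)) = 1.6821
t = (50.833−43.600)/1.6821 = 4.3003
df = 26

test statistic = 4.300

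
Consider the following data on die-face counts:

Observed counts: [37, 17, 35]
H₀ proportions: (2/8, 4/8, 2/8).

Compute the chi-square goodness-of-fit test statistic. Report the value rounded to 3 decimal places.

n = 89; E_i = n·p_i = [22.25, 44.50, 22.25]
χ² = (37−22.25)²/22.25 + (17−44.50)²/44.50 + (35−22.25)²/22.25 = 34.0787
df = 2

test statistic = 34.079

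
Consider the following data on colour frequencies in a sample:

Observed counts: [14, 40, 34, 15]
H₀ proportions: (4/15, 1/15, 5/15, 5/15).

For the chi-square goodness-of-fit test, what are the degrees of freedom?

degrees of freedom = 3

df = k − 1 = 4 − 1 = 3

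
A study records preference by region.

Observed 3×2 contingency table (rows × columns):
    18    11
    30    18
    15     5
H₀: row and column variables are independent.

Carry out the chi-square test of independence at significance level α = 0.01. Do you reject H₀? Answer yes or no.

reject H₀: no

Row totals [29, 48, 20], col totals [63, 34], n=97
χ² = (18−18.84)²/18.84 + (11−10.16)²/10.16 + (30−31.18)²/31.18 + (18−16.82)²/16.82 + (15−12.99)²/12.99 + (5−7.01)²/7.01 = 1.1196
df = 2
p-value (upper-tail) = 0.57132
At α=0.01: p ≥ α → fail to reject H₀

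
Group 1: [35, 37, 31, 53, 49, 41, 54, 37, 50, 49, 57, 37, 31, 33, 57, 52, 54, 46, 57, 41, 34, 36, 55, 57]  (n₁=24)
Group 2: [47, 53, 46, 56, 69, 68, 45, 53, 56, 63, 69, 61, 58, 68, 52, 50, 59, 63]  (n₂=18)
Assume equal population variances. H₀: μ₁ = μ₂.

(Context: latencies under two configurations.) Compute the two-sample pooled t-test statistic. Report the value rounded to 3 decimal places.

x̄₁=45.125, s₁=9.488, n₁=24
x̄₂=57.556, s₂=8.009, n₂=18
s_p² = [23·9.488² + 17·8.009²]/40 = 79.0267
SE = √(s_p²·(1/24+1/18)) = 2.7719
t = (45.125−57.556)/2.7719 = -4.4846
df = 40

test statistic = -4.485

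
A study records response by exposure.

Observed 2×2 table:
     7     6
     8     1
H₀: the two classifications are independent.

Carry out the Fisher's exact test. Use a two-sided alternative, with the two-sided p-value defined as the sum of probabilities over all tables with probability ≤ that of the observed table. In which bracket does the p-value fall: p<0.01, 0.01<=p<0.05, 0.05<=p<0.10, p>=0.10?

p-value bracket: p>=0.10

Margins: r₁=13, r₂=9, c₁=15, c₂=7, n=22
p_obs = C(13,7)·C(9,8)/C(22,15); sum pmf over tables with pmf ≤ p_obs
p-value (two-sided) = 0.16486
→ bracket: p>=0.10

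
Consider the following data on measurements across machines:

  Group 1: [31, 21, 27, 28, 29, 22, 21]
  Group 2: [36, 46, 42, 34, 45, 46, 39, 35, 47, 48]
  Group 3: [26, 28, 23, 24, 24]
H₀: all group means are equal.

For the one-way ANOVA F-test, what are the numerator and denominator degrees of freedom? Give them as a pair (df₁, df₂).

degrees of freedom = [2, 19]

k = 3 groups, N = 22 total
df = (k−1, N−k) = (3−1, 22−3) = (2, 19)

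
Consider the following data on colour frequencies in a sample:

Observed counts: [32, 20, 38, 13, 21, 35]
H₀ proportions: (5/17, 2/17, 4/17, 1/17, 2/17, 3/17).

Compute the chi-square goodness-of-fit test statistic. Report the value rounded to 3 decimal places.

test statistic = 8.181

n = 159; E_i = n·p_i = [46.76, 18.71, 37.41, 9.35, 18.71, 28.06]
χ² = (32−46.76)²/46.76 + (20−18.71)²/18.71 + (38−37.41)²/37.41 + (13−9.35)²/9.35 + (21−18.71)²/18.71 + (35−28.06)²/28.06 = 8.1809
df = 5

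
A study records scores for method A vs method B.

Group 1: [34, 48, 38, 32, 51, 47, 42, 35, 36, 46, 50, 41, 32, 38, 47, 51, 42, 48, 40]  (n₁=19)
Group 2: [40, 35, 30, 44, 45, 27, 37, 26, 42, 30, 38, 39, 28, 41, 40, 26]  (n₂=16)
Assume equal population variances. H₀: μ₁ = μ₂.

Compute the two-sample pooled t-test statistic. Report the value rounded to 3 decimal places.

test statistic = 2.924

x̄₁=42.000, s₁=6.455, n₁=19
x̄₂=35.500, s₂=6.663, n₂=16
s_p² = [18·6.455² + 15·6.663²]/33 = 42.9091
SE = √(s_p²·(1/19+1/16)) = 2.2227
t = (42.000−35.500)/2.2227 = 2.9244
df = 33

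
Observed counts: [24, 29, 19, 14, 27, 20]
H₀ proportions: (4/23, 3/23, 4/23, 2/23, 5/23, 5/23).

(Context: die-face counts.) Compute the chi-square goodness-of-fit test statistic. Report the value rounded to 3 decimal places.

test statistic = 11.984

n = 133; E_i = n·p_i = [23.13, 17.35, 23.13, 11.57, 28.91, 28.91]
χ² = (24−23.13)²/23.13 + (29−17.35)²/17.35 + (19−23.13)²/23.13 + (14−11.57)²/11.57 + (27−28.91)²/28.91 + (20−28.91)²/28.91 = 11.9836
df = 5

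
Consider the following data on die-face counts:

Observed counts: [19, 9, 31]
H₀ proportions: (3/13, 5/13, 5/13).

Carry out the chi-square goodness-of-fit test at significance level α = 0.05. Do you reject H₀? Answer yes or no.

reject H₀: yes

n = 59; E_i = n·p_i = [13.62, 22.69, 22.69]
χ² = (19−13.62)²/13.62 + (9−22.69)²/22.69 + (31−22.69)²/22.69 = 13.4328
df = 2
p-value (upper-tail) = 0.00121
At α=0.05: p < α → reject H₀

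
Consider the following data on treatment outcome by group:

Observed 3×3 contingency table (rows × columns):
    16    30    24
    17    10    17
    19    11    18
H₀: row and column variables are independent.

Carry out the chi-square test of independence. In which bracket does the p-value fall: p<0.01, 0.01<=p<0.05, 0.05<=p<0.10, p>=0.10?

p-value bracket: 0.05<=p<0.10

Row totals [70, 44, 48], col totals [52, 51, 59], n=162
χ² = (16−22.47)²/22.47 + (30−22.04)²/22.04 + (24−25.49)²/25.49 + (17−14.12)²/14.12 + (10−13.85)²/13.85 + (17−16.02)²/16.02 + (19−15.41)²/15.41 + (11−15.11)²/15.11 + (18−17.48)²/17.48 = 8.5153
df = 4
p-value (upper-tail) = 0.07442
→ bracket: 0.05<=p<0.10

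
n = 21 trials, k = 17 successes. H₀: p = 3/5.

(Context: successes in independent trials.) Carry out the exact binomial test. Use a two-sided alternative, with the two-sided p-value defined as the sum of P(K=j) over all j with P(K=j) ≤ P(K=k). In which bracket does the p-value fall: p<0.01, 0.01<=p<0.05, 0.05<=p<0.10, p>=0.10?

Exact binomial: n=21, k=17, p₀=3/5=0.6000
P(X=j) = C(n,j)·p₀^j·(1−p₀)^(n−j); p = Σ P(X=j) over j with P(X=j) ≤ P(X=17)
p-value (two-sided) = 0.07218
→ bracket: 0.05<=p<0.10

p-value bracket: 0.05<=p<0.10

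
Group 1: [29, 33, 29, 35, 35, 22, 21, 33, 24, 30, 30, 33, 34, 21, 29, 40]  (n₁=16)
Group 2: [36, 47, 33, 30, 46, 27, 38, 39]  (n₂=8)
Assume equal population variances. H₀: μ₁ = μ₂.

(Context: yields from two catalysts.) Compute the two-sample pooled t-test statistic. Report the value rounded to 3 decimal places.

x̄₁=29.875, s₁=5.524, n₁=16
x̄₂=37.000, s₂=7.091, n₂=8
s_p² = [15·5.524² + 7·7.091²]/22 = 36.8068
SE = √(s_p²·(1/16+1/8)) = 2.6270
t = (29.875−37.000)/2.6270 = -2.7122
df = 22

test statistic = -2.712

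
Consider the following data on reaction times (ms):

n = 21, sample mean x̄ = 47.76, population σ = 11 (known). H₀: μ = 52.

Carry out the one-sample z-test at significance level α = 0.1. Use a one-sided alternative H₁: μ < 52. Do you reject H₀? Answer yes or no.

SE = σ/√n = 11/√21 = 2.4004
z = (x̄−μ₀)/SE = (47.76−52)/2.4004 = -1.7664
p-value (one-sided, H₁ less) = 0.03867
At α=0.1: p < α → reject H₀

reject H₀: yes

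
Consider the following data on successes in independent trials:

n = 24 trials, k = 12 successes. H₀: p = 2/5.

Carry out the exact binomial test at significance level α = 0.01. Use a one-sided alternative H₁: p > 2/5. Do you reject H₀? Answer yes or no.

Exact binomial: n=24, k=12, p₀=2/5=0.4000
P(X≥12) from Σ C(n,i)·p₀^i·(1−p₀)^(n−i)
p-value (one-sided, H₁ greater) = 0.21302
At α=0.01: p ≥ α → fail to reject H₀

reject H₀: no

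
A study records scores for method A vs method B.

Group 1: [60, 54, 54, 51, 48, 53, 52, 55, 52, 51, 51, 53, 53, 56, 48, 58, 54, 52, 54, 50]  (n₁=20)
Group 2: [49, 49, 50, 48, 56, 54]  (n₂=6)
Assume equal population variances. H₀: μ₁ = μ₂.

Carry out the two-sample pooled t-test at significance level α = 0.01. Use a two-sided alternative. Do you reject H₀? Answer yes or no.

reject H₀: no

x̄₁=52.950, s₁=2.946, n₁=20
x̄₂=51.000, s₂=3.225, n₂=6
s_p² = [19·2.946² + 5·3.225²]/24 = 9.0396
SE = √(s_p²·(1/20+1/6)) = 1.3995
t = (52.950−51.000)/1.3995 = 1.3934
df = 24
p-value (two-sided) = 0.17628
At α=0.01: p ≥ α → fail to reject H₀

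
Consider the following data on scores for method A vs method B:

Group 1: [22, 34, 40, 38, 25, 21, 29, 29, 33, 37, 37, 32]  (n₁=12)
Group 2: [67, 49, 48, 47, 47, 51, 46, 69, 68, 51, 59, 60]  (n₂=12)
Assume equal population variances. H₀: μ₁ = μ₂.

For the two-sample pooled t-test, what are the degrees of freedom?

degrees of freedom = 22

df = n₁ + n₂ − 2 = 12 + 12 − 2 = 22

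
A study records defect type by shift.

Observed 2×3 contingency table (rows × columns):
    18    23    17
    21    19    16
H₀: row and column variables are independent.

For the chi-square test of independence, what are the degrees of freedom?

degrees of freedom = 2

df = (r−1)(c−1) = (2−1)·(3−1) = 2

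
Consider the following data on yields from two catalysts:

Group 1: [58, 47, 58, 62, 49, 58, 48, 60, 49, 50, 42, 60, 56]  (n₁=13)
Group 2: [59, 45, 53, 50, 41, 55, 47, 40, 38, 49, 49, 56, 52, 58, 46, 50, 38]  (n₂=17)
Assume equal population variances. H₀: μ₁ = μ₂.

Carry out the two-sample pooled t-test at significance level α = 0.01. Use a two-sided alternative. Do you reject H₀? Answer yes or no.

x̄₁=53.615, s₁=6.332, n₁=13
x̄₂=48.588, s₂=6.643, n₂=17
s_p² = [12·6.332² + 16·6.643²]/28 = 42.3998
SE = √(s_p²·(1/13+1/17)) = 2.3991
t = (53.615−48.588)/2.3991 = 2.0954
df = 28
p-value (two-sided) = 0.04530
At α=0.01: p ≥ α → fail to reject H₀

reject H₀: no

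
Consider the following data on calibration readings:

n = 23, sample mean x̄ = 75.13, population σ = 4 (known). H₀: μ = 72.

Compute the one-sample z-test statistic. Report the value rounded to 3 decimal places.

SE = σ/√n = 4/√23 = 0.8341
z = (x̄−μ₀)/SE = (75.13−72)/0.8341 = 3.7527

test statistic = 3.753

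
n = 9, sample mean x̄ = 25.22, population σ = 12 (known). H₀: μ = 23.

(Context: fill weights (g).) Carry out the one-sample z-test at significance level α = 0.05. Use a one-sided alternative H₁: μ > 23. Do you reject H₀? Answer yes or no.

SE = σ/√n = 12/√9 = 4.0000
z = (x̄−μ₀)/SE = (25.22−23)/4.0000 = 0.5550
p-value (one-sided, H₁ greater) = 0.28945
At α=0.05: p ≥ α → fail to reject H₀

reject H₀: no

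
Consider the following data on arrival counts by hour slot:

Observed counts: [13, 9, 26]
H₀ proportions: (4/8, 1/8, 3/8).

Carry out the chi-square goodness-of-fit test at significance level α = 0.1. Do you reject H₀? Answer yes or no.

reject H₀: yes

n = 48; E_i = n·p_i = [24.00, 6.00, 18.00]
χ² = (13−24.00)²/24.00 + (9−6.00)²/6.00 + (26−18.00)²/18.00 = 10.0972
df = 2
p-value (upper-tail) = 0.00642
At α=0.1: p < α → reject H₀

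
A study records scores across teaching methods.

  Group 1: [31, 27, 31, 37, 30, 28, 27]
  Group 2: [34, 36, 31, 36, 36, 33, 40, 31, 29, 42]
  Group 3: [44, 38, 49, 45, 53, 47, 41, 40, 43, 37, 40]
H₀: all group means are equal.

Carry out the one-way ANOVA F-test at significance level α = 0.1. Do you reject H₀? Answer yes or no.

Group means [30.14, 34.80, 43.36], grand mean 37.000
SSB = Σnᵢ(x̄ᵢ−x̄)² = 822.997; SSW = ΣΣ(x−x̄ᵢ)² = 461.003
MSB = 822.997/2 = 411.4987; MSW = 461.003/25 = 18.4401
F = MSB/MSW = 22.3154
df = (2, 25)
p-value (upper-tail) = 0.00000
At α=0.1: p < α → reject H₀

reject H₀: yes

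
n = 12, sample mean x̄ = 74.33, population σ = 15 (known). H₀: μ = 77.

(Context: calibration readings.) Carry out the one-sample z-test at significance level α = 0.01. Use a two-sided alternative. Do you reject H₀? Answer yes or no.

reject H₀: no

SE = σ/√n = 15/√12 = 4.3301
z = (x̄−μ₀)/SE = (74.33−77)/4.3301 = -0.6166
p-value (two-sided) = 0.53749
At α=0.01: p ≥ α → fail to reject H₀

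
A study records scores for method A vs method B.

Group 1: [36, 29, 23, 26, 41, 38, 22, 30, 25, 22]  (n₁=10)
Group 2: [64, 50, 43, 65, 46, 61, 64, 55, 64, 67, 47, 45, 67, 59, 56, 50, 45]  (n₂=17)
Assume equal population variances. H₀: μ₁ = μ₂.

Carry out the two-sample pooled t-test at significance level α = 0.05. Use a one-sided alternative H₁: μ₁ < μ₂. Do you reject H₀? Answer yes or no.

x̄₁=29.200, s₁=6.941, n₁=10
x̄₂=55.765, s₂=8.707, n₂=17
s_p² = [9·6.941² + 16·8.707²]/25 = 65.8664
SE = √(s_p²·(1/10+1/17)) = 3.2344
t = (29.200−55.765)/3.2344 = -8.2133
df = 25
p-value (one-sided, H₁ less) = 0.00000
At α=0.05: p < α → reject H₀

reject H₀: yes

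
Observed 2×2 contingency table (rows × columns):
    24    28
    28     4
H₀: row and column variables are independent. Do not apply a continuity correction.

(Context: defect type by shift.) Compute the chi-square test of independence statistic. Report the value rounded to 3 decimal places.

test statistic = 14.360

Row totals [52, 32], col totals [52, 32], n=84
χ² = (24−32.19)²/32.19 + (28−19.81)²/19.81 + (28−19.81)²/19.81 + (4−12.19)²/12.19 = 14.3598
df = 1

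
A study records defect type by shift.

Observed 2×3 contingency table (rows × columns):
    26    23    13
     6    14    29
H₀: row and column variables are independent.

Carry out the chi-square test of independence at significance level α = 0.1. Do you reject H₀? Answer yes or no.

reject H₀: yes

Row totals [62, 49], col totals [32, 37, 42], n=111
χ² = (26−17.87)²/17.87 + (23−20.67)²/20.67 + (13−23.46)²/23.46 + (6−14.13)²/14.13 + (14−16.33)²/16.33 + (29−18.54)²/18.54 = 19.5298
df = 2
p-value (upper-tail) = 0.00006
At α=0.1: p < α → reject H₀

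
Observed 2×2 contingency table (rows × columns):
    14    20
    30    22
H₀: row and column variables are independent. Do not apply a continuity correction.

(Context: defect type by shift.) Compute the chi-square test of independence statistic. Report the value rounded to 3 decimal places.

test statistic = 2.244

Row totals [34, 52], col totals [44, 42], n=86
χ² = (14−17.40)²/17.40 + (20−16.60)²/16.60 + (30−26.60)²/26.60 + (22−25.40)²/25.40 = 2.2443
df = 1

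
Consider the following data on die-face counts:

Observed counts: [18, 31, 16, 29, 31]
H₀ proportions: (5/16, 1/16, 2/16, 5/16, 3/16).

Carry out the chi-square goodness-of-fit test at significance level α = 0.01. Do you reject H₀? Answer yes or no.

n = 125; E_i = n·p_i = [39.06, 7.81, 15.62, 39.06, 23.44]
χ² = (18−39.06)²/39.06 + (31−7.81)²/7.81 + (16−15.62)²/15.62 + (29−39.06)²/39.06 + (31−23.44)²/23.44 = 85.2187
df = 4
p-value (upper-tail) = 0.00000
At α=0.01: p < α → reject H₀

reject H₀: yes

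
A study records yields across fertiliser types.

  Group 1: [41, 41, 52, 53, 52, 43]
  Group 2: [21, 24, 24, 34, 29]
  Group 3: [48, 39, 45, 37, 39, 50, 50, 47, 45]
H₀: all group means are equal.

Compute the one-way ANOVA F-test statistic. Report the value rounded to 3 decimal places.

Group means [47.00, 26.40, 44.44], grand mean 40.700
SSB = Σnᵢ(x̄ᵢ−x̄)² = 1386.778; SSW = ΣΣ(x−x̄ᵢ)² = 475.422
MSB = 1386.778/2 = 693.3889; MSW = 475.422/17 = 27.9660
F = MSB/MSW = 24.7940
df = (2, 17)

test statistic = 24.794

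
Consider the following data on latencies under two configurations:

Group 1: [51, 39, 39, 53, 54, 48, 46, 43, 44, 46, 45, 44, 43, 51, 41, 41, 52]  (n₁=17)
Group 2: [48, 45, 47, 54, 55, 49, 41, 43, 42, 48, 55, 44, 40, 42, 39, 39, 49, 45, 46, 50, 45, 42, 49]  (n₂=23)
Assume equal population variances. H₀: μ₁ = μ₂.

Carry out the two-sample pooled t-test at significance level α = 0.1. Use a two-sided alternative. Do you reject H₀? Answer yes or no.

reject H₀: no

x̄₁=45.882, s₁=4.859, n₁=17
x̄₂=45.957, s₂=4.772, n₂=23
s_p² = [16·4.859² + 22·4.772²]/38 = 23.1242
SE = √(s_p²·(1/17+1/23)) = 1.5381
t = (45.882−45.957)/1.5381 = -0.0482
df = 38
p-value (two-sided) = 0.96179
At α=0.1: p ≥ α → fail to reject H₀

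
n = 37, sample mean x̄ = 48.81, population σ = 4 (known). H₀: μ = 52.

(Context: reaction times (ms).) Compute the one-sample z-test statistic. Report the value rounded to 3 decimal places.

SE = σ/√n = 4/√37 = 0.6576
z = (x̄−μ₀)/SE = (48.81−52)/0.6576 = -4.8510

test statistic = -4.851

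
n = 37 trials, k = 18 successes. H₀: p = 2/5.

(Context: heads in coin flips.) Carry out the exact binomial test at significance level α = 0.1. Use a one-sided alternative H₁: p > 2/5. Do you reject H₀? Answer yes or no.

Exact binomial: n=37, k=18, p₀=2/5=0.4000
P(X≥18) from Σ C(n,i)·p₀^i·(1−p₀)^(n−i)
p-value (one-sided, H₁ greater) = 0.18198
At α=0.1: p ≥ α → fail to reject H₀

reject H₀: no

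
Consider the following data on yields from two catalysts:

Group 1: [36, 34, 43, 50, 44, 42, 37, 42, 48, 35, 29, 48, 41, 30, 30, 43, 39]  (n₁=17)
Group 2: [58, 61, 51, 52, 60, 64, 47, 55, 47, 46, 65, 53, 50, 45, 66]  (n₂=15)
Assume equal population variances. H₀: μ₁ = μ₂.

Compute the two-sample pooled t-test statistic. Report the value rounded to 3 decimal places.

test statistic = -6.263

x̄₁=39.471, s₁=6.492, n₁=17
x̄₂=54.667, s₂=7.237, n₂=15
s_p² = [16·6.492² + 14·7.237²]/30 = 46.9190
SE = √(s_p²·(1/17+1/15)) = 2.4265
t = (39.471−54.667)/2.4265 = -6.2626
df = 30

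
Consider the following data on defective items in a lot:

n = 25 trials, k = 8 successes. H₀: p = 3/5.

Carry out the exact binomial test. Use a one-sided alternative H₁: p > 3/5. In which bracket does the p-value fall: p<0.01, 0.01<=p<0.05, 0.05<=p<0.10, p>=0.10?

p-value bracket: p>=0.10

Exact binomial: n=25, k=8, p₀=3/5=0.6000
P(X≥8) from Σ C(n,i)·p₀^i·(1−p₀)^(n−i)
p-value (one-sided, H₁ greater) = 0.99879
→ bracket: p>=0.10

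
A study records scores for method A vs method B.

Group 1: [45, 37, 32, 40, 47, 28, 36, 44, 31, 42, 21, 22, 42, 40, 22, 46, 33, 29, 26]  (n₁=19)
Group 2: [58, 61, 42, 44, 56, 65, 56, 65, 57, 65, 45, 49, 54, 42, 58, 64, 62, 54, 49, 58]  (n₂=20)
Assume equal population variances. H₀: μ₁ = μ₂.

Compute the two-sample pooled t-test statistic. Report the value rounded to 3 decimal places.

x̄₁=34.895, s₁=8.589, n₁=19
x̄₂=55.200, s₂=7.716, n₂=20
s_p² = [18·8.589² + 19·7.716²]/37 = 66.4592
SE = √(s_p²·(1/19+1/20)) = 2.6117
t = (34.895−55.200)/2.6117 = -7.7748
df = 37

test statistic = -7.775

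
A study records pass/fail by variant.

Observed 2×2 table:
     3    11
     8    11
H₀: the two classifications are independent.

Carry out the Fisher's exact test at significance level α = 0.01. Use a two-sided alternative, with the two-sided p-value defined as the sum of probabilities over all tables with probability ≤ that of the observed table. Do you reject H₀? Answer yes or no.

reject H₀: no

Margins: r₁=14, r₂=19, c₁=11, c₂=22, n=33
p_obs = C(14,3)·C(19,8)/C(33,11); sum pmf over tables with pmf ≤ p_obs
p-value (two-sided) = 0.27830
At α=0.01: p ≥ α → fail to reject H₀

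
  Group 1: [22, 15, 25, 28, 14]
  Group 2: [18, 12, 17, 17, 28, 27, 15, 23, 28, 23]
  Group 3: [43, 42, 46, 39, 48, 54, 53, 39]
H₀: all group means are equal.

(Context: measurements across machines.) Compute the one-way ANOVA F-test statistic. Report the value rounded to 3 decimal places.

test statistic = 46.239

Group means [20.80, 20.80, 45.50], grand mean 29.391
SSB = Σnᵢ(x̄ᵢ−x̄)² = 3183.078; SSW = ΣΣ(x−x̄ᵢ)² = 688.400
MSB = 3183.078/2 = 1591.5391; MSW = 688.400/20 = 34.4200
F = MSB/MSW = 46.2388
df = (2, 20)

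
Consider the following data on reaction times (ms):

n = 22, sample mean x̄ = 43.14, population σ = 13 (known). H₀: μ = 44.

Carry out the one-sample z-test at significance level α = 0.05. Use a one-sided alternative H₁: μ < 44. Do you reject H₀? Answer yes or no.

SE = σ/√n = 13/√22 = 2.7716
z = (x̄−μ₀)/SE = (43.14−44)/2.7716 = -0.3103
p-value (one-sided, H₁ less) = 0.37817
At α=0.05: p ≥ α → fail to reject H₀

reject H₀: no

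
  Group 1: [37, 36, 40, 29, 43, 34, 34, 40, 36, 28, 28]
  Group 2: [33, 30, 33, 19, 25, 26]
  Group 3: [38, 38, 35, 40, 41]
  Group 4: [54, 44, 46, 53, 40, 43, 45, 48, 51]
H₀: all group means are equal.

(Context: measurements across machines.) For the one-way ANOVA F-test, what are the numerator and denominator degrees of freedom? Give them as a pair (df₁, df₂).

degrees of freedom = [3, 27]

k = 4 groups, N = 31 total
df = (k−1, N−k) = (4−1, 31−4) = (3, 27)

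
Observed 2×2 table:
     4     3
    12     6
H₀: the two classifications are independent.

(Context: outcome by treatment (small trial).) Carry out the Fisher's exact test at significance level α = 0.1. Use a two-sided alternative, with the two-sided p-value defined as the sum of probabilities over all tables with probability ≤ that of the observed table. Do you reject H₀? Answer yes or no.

Margins: r₁=7, r₂=18, c₁=16, c₂=9, n=25
p_obs = C(7,4)·C(18,12)/C(25,16); sum pmf over tables with pmf ≤ p_obs
p-value (two-sided) = 0.67288
At α=0.1: p ≥ α → fail to reject H₀

reject H₀: no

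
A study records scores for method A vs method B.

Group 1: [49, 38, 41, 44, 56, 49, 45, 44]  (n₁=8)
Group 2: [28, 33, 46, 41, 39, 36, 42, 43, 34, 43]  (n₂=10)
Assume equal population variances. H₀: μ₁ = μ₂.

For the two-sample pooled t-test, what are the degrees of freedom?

degrees of freedom = 16

df = n₁ + n₂ − 2 = 8 + 10 − 2 = 16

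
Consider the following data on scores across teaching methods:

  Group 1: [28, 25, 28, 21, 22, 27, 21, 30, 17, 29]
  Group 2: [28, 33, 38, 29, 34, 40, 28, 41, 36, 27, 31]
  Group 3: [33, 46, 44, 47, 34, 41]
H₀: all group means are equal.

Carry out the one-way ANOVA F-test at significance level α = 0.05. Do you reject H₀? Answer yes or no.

Group means [24.80, 33.18, 40.83], grand mean 31.778
SSB = Σnᵢ(x̄ᵢ−x̄)² = 1000.597; SSW = ΣΣ(x−x̄ᵢ)² = 604.070
MSB = 1000.597/2 = 500.2985; MSW = 604.070/24 = 25.1696
F = MSB/MSW = 19.8771
df = (2, 24)
p-value (upper-tail) = 0.00001
At α=0.05: p < α → reject H₀

reject H₀: yes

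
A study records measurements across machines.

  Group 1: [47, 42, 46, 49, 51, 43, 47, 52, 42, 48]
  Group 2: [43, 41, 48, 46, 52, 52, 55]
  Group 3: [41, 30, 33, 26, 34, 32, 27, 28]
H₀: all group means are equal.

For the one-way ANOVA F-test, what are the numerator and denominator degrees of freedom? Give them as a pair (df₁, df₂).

k = 3 groups, N = 25 total
df = (k−1, N−k) = (3−1, 25−3) = (2, 22)

degrees of freedom = [2, 22]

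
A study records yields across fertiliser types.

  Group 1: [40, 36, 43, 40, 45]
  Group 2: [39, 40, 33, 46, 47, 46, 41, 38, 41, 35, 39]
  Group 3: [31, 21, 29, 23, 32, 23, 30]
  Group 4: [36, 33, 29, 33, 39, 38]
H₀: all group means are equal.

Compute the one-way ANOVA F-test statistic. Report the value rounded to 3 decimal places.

test statistic = 17.299

Group means [40.80, 40.45, 27.00, 34.67], grand mean 36.069
SSB = Σnᵢ(x̄ᵢ−x̄)² = 911.001; SSW = ΣΣ(x−x̄ᵢ)² = 438.861
MSB = 911.001/3 = 303.6672; MSW = 438.861/25 = 17.5544
F = MSB/MSW = 17.2986
df = (3, 25)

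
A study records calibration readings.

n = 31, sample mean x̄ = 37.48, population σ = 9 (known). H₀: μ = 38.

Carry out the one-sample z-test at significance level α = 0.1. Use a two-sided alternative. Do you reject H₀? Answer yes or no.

SE = σ/√n = 9/√31 = 1.6164
z = (x̄−μ₀)/SE = (37.48−38)/1.6164 = -0.3217
p-value (two-sided) = 0.74769
At α=0.1: p ≥ α → fail to reject H₀

reject H₀: no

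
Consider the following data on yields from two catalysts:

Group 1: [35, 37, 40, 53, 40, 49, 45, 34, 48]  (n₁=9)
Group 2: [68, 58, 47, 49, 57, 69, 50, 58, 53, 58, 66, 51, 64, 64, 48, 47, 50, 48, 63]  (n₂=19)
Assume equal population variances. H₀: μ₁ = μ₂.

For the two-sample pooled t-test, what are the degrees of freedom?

df = n₁ + n₂ − 2 = 9 + 19 − 2 = 26

degrees of freedom = 26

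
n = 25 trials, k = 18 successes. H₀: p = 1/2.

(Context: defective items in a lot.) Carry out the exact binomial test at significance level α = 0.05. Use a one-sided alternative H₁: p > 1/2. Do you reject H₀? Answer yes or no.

Exact binomial: n=25, k=18, p₀=1/2=0.5000
P(X≥18) from Σ C(n,i)·p₀^i·(1−p₀)^(n−i)
p-value (one-sided, H₁ greater) = 0.02164
At α=0.05: p < α → reject H₀

reject H₀: yes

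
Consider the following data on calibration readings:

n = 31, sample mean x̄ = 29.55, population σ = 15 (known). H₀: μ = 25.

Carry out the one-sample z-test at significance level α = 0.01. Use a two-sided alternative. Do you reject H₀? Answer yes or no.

reject H₀: no

SE = σ/√n = 15/√31 = 2.6941
z = (x̄−μ₀)/SE = (29.55−25)/2.6941 = 1.6889
p-value (two-sided) = 0.09124
At α=0.01: p ≥ α → fail to reject H₀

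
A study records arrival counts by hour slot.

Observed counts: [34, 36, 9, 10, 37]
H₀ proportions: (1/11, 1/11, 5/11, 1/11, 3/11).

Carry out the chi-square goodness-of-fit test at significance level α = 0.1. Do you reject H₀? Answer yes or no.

n = 126; E_i = n·p_i = [11.45, 11.45, 57.27, 11.45, 34.36]
χ² = (34−11.45)²/11.45 + (36−11.45)²/11.45 + (9−57.27)²/57.27 + (10−11.45)²/11.45 + (37−34.36)²/34.36 = 138.0466
df = 4
p-value (upper-tail) = 0.00000
At α=0.1: p < α → reject H₀

reject H₀: yes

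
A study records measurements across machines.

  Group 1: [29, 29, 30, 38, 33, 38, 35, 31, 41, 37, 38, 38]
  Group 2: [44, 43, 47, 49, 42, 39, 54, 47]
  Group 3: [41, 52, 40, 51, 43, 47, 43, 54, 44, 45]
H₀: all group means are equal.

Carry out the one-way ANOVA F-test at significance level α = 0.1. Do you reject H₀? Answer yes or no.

Group means [34.75, 45.62, 46.00], grand mean 41.400
SSB = Σnᵢ(x̄ᵢ−x̄)² = 885.075; SSW = ΣΣ(x−x̄ᵢ)² = 554.125
MSB = 885.075/2 = 442.5375; MSW = 554.125/27 = 20.5231
F = MSB/MSW = 21.5628
df = (2, 27)
p-value (upper-tail) = 0.00000
At α=0.1: p < α → reject H₀

reject H₀: yes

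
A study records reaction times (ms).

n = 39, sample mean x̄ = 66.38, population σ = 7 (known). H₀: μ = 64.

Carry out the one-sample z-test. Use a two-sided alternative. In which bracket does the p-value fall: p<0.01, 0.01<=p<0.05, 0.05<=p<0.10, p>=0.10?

p-value bracket: 0.01<=p<0.05

SE = σ/√n = 7/√39 = 1.1209
z = (x̄−μ₀)/SE = (66.38−64)/1.1209 = 2.1233
p-value (two-sided) = 0.03373
→ bracket: 0.01<=p<0.05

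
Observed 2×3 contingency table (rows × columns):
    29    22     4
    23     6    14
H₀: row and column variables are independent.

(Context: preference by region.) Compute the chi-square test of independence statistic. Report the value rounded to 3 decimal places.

test statistic = 14.133

Row totals [55, 43], col totals [52, 28, 18], n=98
χ² = (29−29.18)²/29.18 + (22−15.71)²/15.71 + (4−10.10)²/10.10 + (23−22.82)²/22.82 + (6−12.29)²/12.29 + (14−7.90)²/7.90 = 14.1332
df = 2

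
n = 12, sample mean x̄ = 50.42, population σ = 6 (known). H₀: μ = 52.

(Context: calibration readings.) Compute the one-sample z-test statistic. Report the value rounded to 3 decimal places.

test statistic = -0.912

SE = σ/√n = 6/√12 = 1.7321
z = (x̄−μ₀)/SE = (50.42−52)/1.7321 = -0.9122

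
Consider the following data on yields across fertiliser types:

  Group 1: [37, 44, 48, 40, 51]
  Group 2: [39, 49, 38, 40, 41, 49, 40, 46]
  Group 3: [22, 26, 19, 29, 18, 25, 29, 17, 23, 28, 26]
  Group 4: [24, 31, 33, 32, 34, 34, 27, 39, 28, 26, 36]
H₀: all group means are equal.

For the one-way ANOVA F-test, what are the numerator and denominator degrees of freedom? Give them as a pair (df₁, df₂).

k = 4 groups, N = 35 total
df = (k−1, N−k) = (4−1, 35−4) = (3, 31)

degrees of freedom = [3, 31]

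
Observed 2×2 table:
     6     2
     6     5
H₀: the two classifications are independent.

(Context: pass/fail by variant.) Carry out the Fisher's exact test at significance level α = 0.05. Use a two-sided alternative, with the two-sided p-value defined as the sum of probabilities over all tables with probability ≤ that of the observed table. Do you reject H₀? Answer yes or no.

Margins: r₁=8, r₂=11, c₁=12, c₂=7, n=19
p_obs = C(8,6)·C(11,6)/C(19,12); sum pmf over tables with pmf ≤ p_obs
p-value (two-sided) = 0.63325
At α=0.05: p ≥ α → fail to reject H₀

reject H₀: no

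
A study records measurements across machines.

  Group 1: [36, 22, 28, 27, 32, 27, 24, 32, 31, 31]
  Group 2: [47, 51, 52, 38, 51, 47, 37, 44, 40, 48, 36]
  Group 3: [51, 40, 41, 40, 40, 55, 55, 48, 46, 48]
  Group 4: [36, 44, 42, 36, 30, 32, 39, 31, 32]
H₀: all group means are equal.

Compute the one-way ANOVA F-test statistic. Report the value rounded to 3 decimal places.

Group means [29.00, 44.64, 46.40, 35.78], grand mean 39.175
SSB = Σnᵢ(x̄ᵢ−x̄)² = 1989.274; SSW = ΣΣ(x−x̄ᵢ)² = 1042.501
MSB = 1989.274/3 = 663.0913; MSW = 1042.501/36 = 28.9584
F = MSB/MSW = 22.8981
df = (3, 36)

test statistic = 22.898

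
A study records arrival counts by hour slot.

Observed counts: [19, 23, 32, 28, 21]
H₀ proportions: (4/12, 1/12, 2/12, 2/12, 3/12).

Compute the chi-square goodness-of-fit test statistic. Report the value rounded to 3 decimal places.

n = 123; E_i = n·p_i = [41.00, 10.25, 20.50, 20.50, 30.75]
χ² = (19−41.00)²/41.00 + (23−10.25)²/10.25 + (32−20.50)²/20.50 + (28−20.50)²/20.50 + (21−30.75)²/30.75 = 39.9512
df = 4

test statistic = 39.951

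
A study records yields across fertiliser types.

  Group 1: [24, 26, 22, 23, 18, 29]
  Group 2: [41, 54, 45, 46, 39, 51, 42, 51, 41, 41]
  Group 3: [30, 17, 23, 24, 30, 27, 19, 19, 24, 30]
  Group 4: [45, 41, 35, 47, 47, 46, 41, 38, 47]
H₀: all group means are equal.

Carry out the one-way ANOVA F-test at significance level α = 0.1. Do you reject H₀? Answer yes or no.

Group means [23.67, 45.10, 24.30, 43.00], grand mean 34.943
SSB = Σnᵢ(x̄ᵢ−x̄)² = 3511.552; SSW = ΣΣ(x−x̄ᵢ)² = 690.333
MSB = 3511.552/3 = 1170.5175; MSW = 690.333/31 = 22.2688
F = MSB/MSW = 52.5631
df = (3, 31)
p-value (upper-tail) = 0.00000
At α=0.1: p < α → reject H₀

reject H₀: yes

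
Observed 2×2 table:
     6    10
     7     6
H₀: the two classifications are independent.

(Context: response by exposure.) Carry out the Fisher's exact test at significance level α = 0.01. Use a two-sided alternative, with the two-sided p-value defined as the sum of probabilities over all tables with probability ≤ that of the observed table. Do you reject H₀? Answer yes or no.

reject H₀: no

Margins: r₁=16, r₂=13, c₁=13, c₂=16, n=29
p_obs = C(16,6)·C(13,7)/C(29,13); sum pmf over tables with pmf ≤ p_obs
p-value (two-sided) = 0.46666
At α=0.01: p ≥ α → fail to reject H₀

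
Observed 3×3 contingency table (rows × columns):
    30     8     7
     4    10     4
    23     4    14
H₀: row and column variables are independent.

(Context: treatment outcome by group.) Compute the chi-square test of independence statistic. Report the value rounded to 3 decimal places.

Row totals [45, 18, 41], col totals [57, 22, 25], n=104
χ² = (30−24.66)²/24.66 + (8−9.52)²/9.52 + (7−10.82)²/10.82 + (4−9.87)²/9.87 + (10−3.81)²/3.81 + (4−4.33)²/4.33 + (23−22.47)²/22.47 + (4−8.67)²/8.67 + (14−9.86)²/9.86 = 20.5994
df = 4

test statistic = 20.599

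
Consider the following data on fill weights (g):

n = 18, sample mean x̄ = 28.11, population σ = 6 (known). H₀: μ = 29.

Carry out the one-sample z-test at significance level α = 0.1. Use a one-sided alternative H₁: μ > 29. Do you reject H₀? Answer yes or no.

reject H₀: no

SE = σ/√n = 6/√18 = 1.4142
z = (x̄−μ₀)/SE = (28.11−29)/1.4142 = -0.6293
p-value (one-sided, H₁ greater) = 0.73543
At α=0.1: p ≥ α → fail to reject H₀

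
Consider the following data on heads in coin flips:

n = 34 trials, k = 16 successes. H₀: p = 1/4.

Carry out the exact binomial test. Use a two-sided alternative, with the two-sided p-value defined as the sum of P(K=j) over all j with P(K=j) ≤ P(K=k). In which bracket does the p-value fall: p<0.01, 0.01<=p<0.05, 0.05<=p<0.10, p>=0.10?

Exact binomial: n=34, k=16, p₀=1/4=0.2500
P(X=j) = C(n,j)·p₀^j·(1−p₀)^(n−j); p = Σ P(X=j) over j with P(X=j) ≤ P(X=16)
p-value (two-sided) = 0.00505
→ bracket: p<0.01

p-value bracket: p<0.01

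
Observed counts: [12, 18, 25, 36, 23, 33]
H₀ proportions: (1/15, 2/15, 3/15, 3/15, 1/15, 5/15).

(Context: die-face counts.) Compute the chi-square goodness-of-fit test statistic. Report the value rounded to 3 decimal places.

test statistic = 25.769

n = 147; E_i = n·p_i = [9.80, 19.60, 29.40, 29.40, 9.80, 49.00]
χ² = (12−9.80)²/9.80 + (18−19.60)²/19.60 + (25−29.40)²/29.40 + (36−29.40)²/29.40 + (23−9.80)²/9.80 + (33−49.00)²/49.00 = 25.7687
df = 5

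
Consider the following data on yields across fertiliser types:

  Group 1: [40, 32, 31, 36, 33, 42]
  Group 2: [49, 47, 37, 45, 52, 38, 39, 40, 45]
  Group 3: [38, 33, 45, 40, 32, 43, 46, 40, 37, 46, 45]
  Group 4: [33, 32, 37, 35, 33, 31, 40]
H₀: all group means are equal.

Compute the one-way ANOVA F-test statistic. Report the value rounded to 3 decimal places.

Group means [35.67, 43.56, 40.45, 34.43], grand mean 39.152
SSB = Σnᵢ(x̄ᵢ−x̄)² = 422.245; SSW = ΣΣ(x−x̄ᵢ)² = 639.997
MSB = 422.245/3 = 140.7484; MSW = 639.997/29 = 22.0689
F = MSB/MSW = 6.3777
df = (3, 29)

test statistic = 6.378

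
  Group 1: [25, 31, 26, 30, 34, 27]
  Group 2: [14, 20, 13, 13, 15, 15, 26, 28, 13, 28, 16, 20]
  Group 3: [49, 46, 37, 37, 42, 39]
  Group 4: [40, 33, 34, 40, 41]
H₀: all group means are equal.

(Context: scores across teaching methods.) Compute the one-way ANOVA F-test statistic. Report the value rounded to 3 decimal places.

test statistic = 35.808

Group means [28.83, 18.42, 41.67, 37.60], grand mean 28.690
SSB = Σnᵢ(x̄ᵢ−x̄)² = 2673.924; SSW = ΣΣ(x−x̄ᵢ)² = 622.283
MSB = 2673.924/3 = 891.3079; MSW = 622.283/25 = 24.8913
F = MSB/MSW = 35.8080
df = (3, 25)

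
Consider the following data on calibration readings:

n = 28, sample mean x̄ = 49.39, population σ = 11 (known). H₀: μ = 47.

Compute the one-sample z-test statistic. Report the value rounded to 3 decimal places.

test statistic = 1.150

SE = σ/√n = 11/√28 = 2.0788
z = (x̄−μ₀)/SE = (49.39−47)/2.0788 = 1.1497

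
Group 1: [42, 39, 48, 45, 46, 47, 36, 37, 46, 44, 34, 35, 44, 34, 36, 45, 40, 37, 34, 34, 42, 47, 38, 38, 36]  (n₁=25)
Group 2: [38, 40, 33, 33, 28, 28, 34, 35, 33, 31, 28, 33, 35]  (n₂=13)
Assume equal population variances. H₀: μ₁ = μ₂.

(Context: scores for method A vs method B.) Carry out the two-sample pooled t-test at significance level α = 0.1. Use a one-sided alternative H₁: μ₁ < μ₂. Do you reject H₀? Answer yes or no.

x̄₁=40.160, s₁=4.862, n₁=25
x̄₂=33.000, s₂=3.674, n₂=13
s_p² = [24·4.862² + 12·3.674²]/36 = 20.2600
SE = √(s_p²·(1/25+1/13)) = 1.5391
t = (40.160−33.000)/1.5391 = 4.6520
df = 36
p-value (one-sided, H₁ less) = 0.99998
At α=0.1: p ≥ α → fail to reject H₀

reject H₀: no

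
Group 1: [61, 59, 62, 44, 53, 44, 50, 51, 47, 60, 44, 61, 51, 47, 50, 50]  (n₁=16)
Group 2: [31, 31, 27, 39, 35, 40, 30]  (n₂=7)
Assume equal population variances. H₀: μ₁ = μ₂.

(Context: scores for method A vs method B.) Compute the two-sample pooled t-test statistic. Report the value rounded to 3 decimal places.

test statistic = 6.851

x̄₁=52.125, s₁=6.490, n₁=16
x̄₂=33.286, s₂=4.855, n₂=7
s_p² = [15·6.490² + 6·4.855²]/21 = 36.8180
SE = √(s_p²·(1/16+1/7)) = 2.7497
t = (52.125−33.286)/2.7497 = 6.8514
df = 21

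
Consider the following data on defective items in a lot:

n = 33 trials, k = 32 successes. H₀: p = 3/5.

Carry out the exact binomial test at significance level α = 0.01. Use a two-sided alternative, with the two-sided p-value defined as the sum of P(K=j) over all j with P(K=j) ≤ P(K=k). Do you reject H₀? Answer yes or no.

Exact binomial: n=33, k=32, p₀=3/5=0.6000
P(X=j) = C(n,j)·p₀^j·(1−p₀)^(n−j); p = Σ P(X=j) over j with P(X=j) ≤ P(X=32)
p-value (two-sided) = 0.00000
At α=0.01: p < α → reject H₀

reject H₀: yes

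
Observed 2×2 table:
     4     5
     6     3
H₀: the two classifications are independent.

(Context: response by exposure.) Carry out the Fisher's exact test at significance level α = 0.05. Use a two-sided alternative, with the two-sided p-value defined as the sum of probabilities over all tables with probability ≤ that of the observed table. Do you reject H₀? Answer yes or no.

reject H₀: no

Margins: r₁=9, r₂=9, c₁=10, c₂=8, n=18
p_obs = C(9,4)·C(9,6)/C(18,10); sum pmf over tables with pmf ≤ p_obs
p-value (two-sided) = 0.63719
At α=0.05: p ≥ α → fail to reject H₀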